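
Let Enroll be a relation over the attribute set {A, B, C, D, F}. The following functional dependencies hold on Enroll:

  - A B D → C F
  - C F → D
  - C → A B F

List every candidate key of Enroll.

{C}⁺: C→ABF adds A, B, F; CF→D adds D → {A, B, C, D, F}.
{A, B, D}⁺: ABD→CF adds C, F → {A, B, C, D, F}. Minimal: {B, D}⁺ = {B, D}; {A, D}⁺ = {A, D}; {A, B}⁺ = {A, B} — none reach the full schema.
Any other superkey contains one of these as a subset, so there are no further candidate keys.

(C); (A, B, D)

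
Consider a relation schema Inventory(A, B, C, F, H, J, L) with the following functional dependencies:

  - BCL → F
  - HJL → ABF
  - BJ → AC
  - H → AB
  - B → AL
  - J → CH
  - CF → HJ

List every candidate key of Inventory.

{J}⁺: J→CH adds C, H; H→AB adds A, B; B→AL adds L; BCL→F adds F → {A, B, C, F, H, J, L}.
{B, C}⁺: B→AL adds A, L; BCL→F adds F; CF→HJ adds H, J → {A, B, C, F, H, J, L}. Minimal: {C}⁺ = {C}; {B}⁺ = {A, B, L} — none reach the full schema.
{C, F}⁺: CF→HJ adds H, J; H→AB adds A, B; B→AL adds L → {A, B, C, F, H, J, L}. Minimal: {F}⁺ = {F}; {C}⁺ = {C} — none reach the full schema.
{C, H}⁺: H→AB adds A, B; B→AL adds L; BCL→F adds F; CF→HJ adds J → {A, B, C, F, H, J, L}. Minimal: {H}⁺ = {A, B, H, L}; {C}⁺ = {C} — none reach the full schema.
Any other superkey contains one of these as a subset, so there are no further candidate keys.

{J}, {B, C}, {C, F}, {C, H}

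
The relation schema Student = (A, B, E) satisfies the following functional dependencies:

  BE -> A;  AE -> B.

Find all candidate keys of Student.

(A, E), (B, E)

Attribute E never appears on the right-hand side of any dependency, so E must belong to every candidate key.
{E}⁺ = {E}, which is not all of the schema, so we must add further attributes.
{A, E}⁺: AE→B adds B → {A, B, E}. Minimal: {E}⁺ = {E}; {A}⁺ = {A} — none reach the full schema.
{B, E}⁺: BE→A adds A → {A, B, E}. Minimal: {E}⁺ = {E}; {B}⁺ = {B} — none reach the full schema.
Any other superkey contains one of these as a subset, so there are no further candidate keys.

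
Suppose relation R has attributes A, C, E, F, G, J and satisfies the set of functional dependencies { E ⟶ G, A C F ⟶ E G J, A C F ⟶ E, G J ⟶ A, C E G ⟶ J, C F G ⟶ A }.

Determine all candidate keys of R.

{A, C, F}, {C, E, F}, {C, F, G}

{A, C, F}⁺: ACF→EGJ adds E, G, J → {A, C, E, F, G, J}. Minimal: {C, F}⁺ = {C, F}; {A, F}⁺ = {A, F}; {A, C}⁺ = {A, C} — none reach the full schema.
{C, E, F}⁺: E→G adds G; CEG→J adds J; CFG→A adds A → {A, C, E, F, G, J}. Minimal: {E, F}⁺ = {E, F, G}; {C, F}⁺ = {C, F}; {C, E}⁺ = {A, C, E, G, J} — none reach the full schema.
{C, F, G}⁺: CFG→A adds A; ACF→EGJ adds E, J → {A, C, E, F, G, J}. Minimal: {F, G}⁺ = {F, G}; {C, G}⁺ = {C, G}; {C, F}⁺ = {C, F} — none reach the full schema.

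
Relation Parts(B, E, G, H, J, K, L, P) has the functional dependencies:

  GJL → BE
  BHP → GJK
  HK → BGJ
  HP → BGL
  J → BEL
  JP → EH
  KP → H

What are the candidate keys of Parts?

Attribute P never appears on the right-hand side of any dependency, so P must belong to every candidate key.
{P}⁺ = {P}, which is not all of the schema, so we must add further attributes.
{H, P}⁺: HP→BGL adds B, G, L; BHP→GJK adds J, K; J→BEL adds E → {B, E, G, H, J, K, L, P}.
{J, P}⁺: J→BEL adds B, E, L; JP→EH adds H; BHP→GJK adds G, K → {B, E, G, H, J, K, L, P}.
{K, P}⁺: KP→H adds H; HK→BGJ adds B, G, J; HP→BGL adds L; J→BEL adds E → {B, E, G, H, J, K, L, P}.

{H, P}, {J, P}, {K, P}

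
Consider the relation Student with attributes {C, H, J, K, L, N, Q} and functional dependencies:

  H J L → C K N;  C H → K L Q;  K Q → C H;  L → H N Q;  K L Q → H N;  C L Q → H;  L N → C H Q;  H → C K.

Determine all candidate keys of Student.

Attribute J never appears on the right-hand side of any dependency, so J must belong to every candidate key.
{J}⁺ = {J}, which is not all of the schema, so we must add further attributes.
{H, J}⁺: H→CK adds C, K; CH→KLQ adds L, Q; L→HNQ adds N → {C, H, J, K, L, N, Q}. Minimal: {J}⁺ = {J}; {H}⁺ = {C, H, K, L, N, Q} — none reach the full schema.
{J, L}⁺: L→HNQ adds H, N, Q; LN→CHQ adds C; H→CK adds K → {C, H, J, K, L, N, Q}. Minimal: {L}⁺ = {C, H, K, L, N, Q}; {J}⁺ = {J} — none reach the full schema.
{J, K, Q}⁺: KQ→CH adds C, H; CH→KLQ adds L; L→HNQ adds N → {C, H, J, K, L, N, Q}. Minimal: {K, Q}⁺ = {C, H, K, L, N, Q}; {J, Q}⁺ = {J, Q}; {J, K}⁺ = {J, K} — none reach the full schema.
Any other superkey contains one of these as a subset, so there are no further candidate keys.

HJ, JL, JKQ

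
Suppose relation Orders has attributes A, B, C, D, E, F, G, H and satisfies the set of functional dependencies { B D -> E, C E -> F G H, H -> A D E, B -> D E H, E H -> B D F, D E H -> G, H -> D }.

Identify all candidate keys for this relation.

Attribute C never appears on the right-hand side of any dependency, so C must belong to every candidate key.
{C}⁺ = {C}, which is not all of the schema, so we must add further attributes.
{B, C}⁺: B→DEH adds D, E, H; EH→BDF adds F; DEH→G adds G; H→ADE adds A → {A, B, C, D, E, F, G, H}.
{C, E}⁺: CE→FGH adds F, G, H; H→ADE adds A, D; EH→BDF adds B → {A, B, C, D, E, F, G, H}.
{C, H}⁺: H→ADE adds A, D, E; EH→BDF adds B, F; DEH→G adds G → {A, B, C, D, E, F, G, H}.

BC, CE, CH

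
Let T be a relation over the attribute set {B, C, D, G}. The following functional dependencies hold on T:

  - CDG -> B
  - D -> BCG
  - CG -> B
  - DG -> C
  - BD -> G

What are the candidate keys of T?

{D}

Attribute D never appears on the right-hand side of any dependency, so D must belong to every candidate key.
{D}⁺ = {B, C, D, G}, which is all of the schema, so {D} is the only candidate key.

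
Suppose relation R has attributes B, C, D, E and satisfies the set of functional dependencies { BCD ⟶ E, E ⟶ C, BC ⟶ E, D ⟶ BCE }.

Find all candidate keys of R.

{D}

Attribute D never appears on the right-hand side of any dependency, so D must belong to every candidate key.
{D}⁺ = {B, C, D, E}, which is all of the schema, so {D} is the only candidate key.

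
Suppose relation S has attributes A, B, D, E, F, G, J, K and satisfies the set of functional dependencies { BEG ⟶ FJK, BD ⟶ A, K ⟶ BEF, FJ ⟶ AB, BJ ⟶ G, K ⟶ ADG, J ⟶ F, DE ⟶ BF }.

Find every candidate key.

{K}⁺: K→BEF adds B, E, F; K→ADG adds A, D, G; BEG→FJK adds J → {A, B, D, E, F, G, J, K}.
{E, J}⁺: J→F adds F; FJ→AB adds A, B; BJ→G adds G; BEG→FJK adds K; K→ADG adds D → {A, B, D, E, F, G, J, K}.
{B, E, G}⁺: BEG→FJK adds F, J, K; FJ→AB adds A; K→ADG adds D → {A, B, D, E, F, G, J, K}.
{D, E, G}⁺: DE→BF adds B, F; BEG→FJK adds J, K; BD→A adds A → {A, B, D, E, F, G, J, K}.
Any other superkey contains one of these as a subset, so there are no further candidate keys.

(K), (E, J), (B, E, G), (D, E, G)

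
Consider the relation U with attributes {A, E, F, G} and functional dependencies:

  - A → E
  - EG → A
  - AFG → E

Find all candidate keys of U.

{A, F, G}⁺: A→E adds E → {A, E, F, G}. Minimal: {F, G}⁺ = {F, G}; {A, G}⁺ = {A, E, G}; {A, F}⁺ = {A, E, F} — none reach the full schema.
{E, F, G}⁺: EG→A adds A → {A, E, F, G}. Minimal: {F, G}⁺ = {F, G}; {E, G}⁺ = {A, E, G}; {E, F}⁺ = {E, F} — none reach the full schema.

{A, F, G}, {E, F, G}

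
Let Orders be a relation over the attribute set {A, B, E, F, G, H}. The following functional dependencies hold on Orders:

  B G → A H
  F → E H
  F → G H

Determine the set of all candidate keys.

Attributes B, F never appear on any right-hand side, so every candidate key must contain {B, F}.
{B, F}⁺ = {A, B, E, F, G, H}, which is all of the schema, so {B, F} is the only candidate key.

{B, F}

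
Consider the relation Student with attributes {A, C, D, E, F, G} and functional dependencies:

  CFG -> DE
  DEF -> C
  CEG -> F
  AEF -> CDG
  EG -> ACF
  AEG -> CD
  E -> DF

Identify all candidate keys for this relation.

{A, E}, {E, G}, {C, F, G}

{A, E}⁺: E→DF adds D, F; DEF→C adds C; AEF→CDG adds G → {A, C, D, E, F, G}.
{E, G}⁺: EG→ACF adds A, C, F; AEG→CD adds D → {A, C, D, E, F, G}.
{C, F, G}⁺: CFG→DE adds D, E; EG→ACF adds A → {A, C, D, E, F, G}.
Any other superkey contains one of these as a subset, so there are no further candidate keys.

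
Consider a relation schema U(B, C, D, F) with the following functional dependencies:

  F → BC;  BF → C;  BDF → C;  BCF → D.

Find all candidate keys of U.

Attribute F never appears on the right-hand side of any dependency, so F must belong to every candidate key.
{F}⁺ = {B, C, D, F}, which is all of the schema, so {F} is the only candidate key.

{F}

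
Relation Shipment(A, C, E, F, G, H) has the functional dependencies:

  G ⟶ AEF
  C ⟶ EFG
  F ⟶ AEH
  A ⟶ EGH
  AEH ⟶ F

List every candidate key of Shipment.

C

Attribute C never appears on the right-hand side of any dependency, so C must belong to every candidate key.
{C}⁺ = {A, C, E, F, G, H}, which is all of the schema, so {C} is the only candidate key.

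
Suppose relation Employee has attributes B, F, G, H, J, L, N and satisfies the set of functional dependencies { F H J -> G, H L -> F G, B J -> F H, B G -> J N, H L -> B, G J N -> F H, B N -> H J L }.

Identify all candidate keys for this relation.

{B, G}, {B, J}, {B, N}, {H, L}, {G, J, L, N}

{B, G}⁺: BG→JN adds J, N; GJN→FH adds F, H; BN→HJL adds L → {B, F, G, H, J, L, N}.
{B, J}⁺: BJ→FH adds F, H; FHJ→G adds G; BG→JN adds N; BN→HJL adds L → {B, F, G, H, J, L, N}.
{B, N}⁺: BN→HJL adds H, J, L; HL→FG adds F, G → {B, F, G, H, J, L, N}.
{H, L}⁺: HL→FG adds F, G; HL→B adds B; BG→JN adds J, N → {B, F, G, H, J, L, N}.
{G, J, L, N}⁺: GJN→FH adds F, H; HL→B adds B → {B, F, G, H, J, L, N}.
Any other superkey contains one of these as a subset, so there are no further candidate keys.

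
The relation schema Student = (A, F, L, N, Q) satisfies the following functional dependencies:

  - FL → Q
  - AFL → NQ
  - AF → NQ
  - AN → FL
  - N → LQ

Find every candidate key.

Attribute A never appears on the right-hand side of any dependency, so A must belong to every candidate key.
{A}⁺ = {A}, which is not all of the schema, so we must add further attributes.
{A, F}⁺: AF→NQ adds N, Q; AN→FL adds L → {A, F, L, N, Q}. Minimal: {F}⁺ = {F}; {A}⁺ = {A} — none reach the full schema.
{A, N}⁺: AN→FL adds F, L; N→LQ adds Q → {A, F, L, N, Q}. Minimal: {N}⁺ = {L, N, Q}; {A}⁺ = {A} — none reach the full schema.

{A, F}, {A, N}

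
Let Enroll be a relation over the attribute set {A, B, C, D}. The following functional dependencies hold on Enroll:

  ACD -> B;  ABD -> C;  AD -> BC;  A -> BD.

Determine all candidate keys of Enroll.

A

{A}⁺: A→BD adds B, D; ABD→C adds C → {A, B, C, D}.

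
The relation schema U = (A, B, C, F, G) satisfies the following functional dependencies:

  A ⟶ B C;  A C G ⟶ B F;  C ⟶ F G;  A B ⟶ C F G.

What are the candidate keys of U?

Attribute A never appears on the right-hand side of any dependency, so A must belong to every candidate key.
{A}⁺ = {A, B, C, F, G}, which is all of the schema, so {A} is the only candidate key.

{A}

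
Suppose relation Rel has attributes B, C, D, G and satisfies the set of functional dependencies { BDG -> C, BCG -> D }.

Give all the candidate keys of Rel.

Attributes B, G never appear on any right-hand side, so every candidate key must contain {B, G}.
{B, G}⁺ = {B, G}, which is not all of the schema, so we must add further attributes.
{B, C, G}⁺: BCG→D adds D → {B, C, D, G}. Minimal: {C, G}⁺ = {C, G}; {B, G}⁺ = {B, G}; {B, C}⁺ = {B, C} — none reach the full schema.
{B, D, G}⁺: BDG→C adds C → {B, C, D, G}. Minimal: {D, G}⁺ = {D, G}; {B, G}⁺ = {B, G}; {B, D}⁺ = {B, D} — none reach the full schema.

{B, C, G}, {B, D, G}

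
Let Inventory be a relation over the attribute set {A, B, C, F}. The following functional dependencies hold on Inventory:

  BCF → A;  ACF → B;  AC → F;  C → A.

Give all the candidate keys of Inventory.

Attribute C never appears on the right-hand side of any dependency, so C must belong to every candidate key.
{C}⁺ = {A, B, C, F}, which is all of the schema, so {C} is the only candidate key.

(C)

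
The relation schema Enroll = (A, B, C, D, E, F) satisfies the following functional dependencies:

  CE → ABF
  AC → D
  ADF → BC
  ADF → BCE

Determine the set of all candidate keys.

{C, E}⁺: CE→ABF adds A, B, F; AC→D adds D → {A, B, C, D, E, F}. Minimal: {E}⁺ = {E}; {C}⁺ = {C} — none reach the full schema.
{A, C, F}⁺: AC→D adds D; ADF→BC adds B; ADF→BCE adds E → {A, B, C, D, E, F}. Minimal: {C, F}⁺ = {C, F}; {A, F}⁺ = {A, F}; {A, C}⁺ = {A, C, D} — none reach the full schema.
{A, D, F}⁺: ADF→BC adds B, C; ADF→BCE adds E → {A, B, C, D, E, F}. Minimal: {D, F}⁺ = {D, F}; {A, F}⁺ = {A, F}; {A, D}⁺ = {A, D} — none reach the full schema.
Any other superkey contains one of these as a subset, so there are no further candidate keys.

CE, ACF, ADF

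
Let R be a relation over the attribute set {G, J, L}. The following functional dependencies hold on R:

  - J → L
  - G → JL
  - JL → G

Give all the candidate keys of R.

(G), (J)

{G}⁺: G→JL adds J, L → {G, J, L}.
{J}⁺: J→L adds L; JL→G adds G → {G, J, L}.
Any other superkey contains one of these as a subset, so there are no further candidate keys.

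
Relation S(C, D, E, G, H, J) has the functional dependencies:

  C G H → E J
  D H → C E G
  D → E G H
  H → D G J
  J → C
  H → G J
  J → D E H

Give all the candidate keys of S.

{D}⁺: D→EGH adds E, G, H; H→DGJ adds J; J→C adds C → {C, D, E, G, H, J}.
{H}⁺: H→DGJ adds D, G, J; J→C adds C; J→DEH adds E → {C, D, E, G, H, J}.
{J}⁺: J→C adds C; J→DEH adds D, E, H; DH→CEG adds G → {C, D, E, G, H, J}.

{D}, {H}, {J}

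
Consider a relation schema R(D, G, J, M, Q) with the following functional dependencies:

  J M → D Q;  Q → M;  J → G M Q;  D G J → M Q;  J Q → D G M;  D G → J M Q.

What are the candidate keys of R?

{J}⁺: J→GMQ adds G, M, Q; JQ→DGM adds D → {D, G, J, M, Q}.
{D, G}⁺: DG→JMQ adds J, M, Q → {D, G, J, M, Q}.
Any other superkey contains one of these as a subset, so there are no further candidate keys.

J; DG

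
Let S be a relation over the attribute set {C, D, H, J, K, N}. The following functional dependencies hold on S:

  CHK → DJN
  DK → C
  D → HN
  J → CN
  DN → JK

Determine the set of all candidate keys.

(D); (C, H, K); (H, J, K)

{D}⁺: D→HN adds H, N; DN→JK adds J, K; DK→C adds C → {C, D, H, J, K, N}.
{C, H, K}⁺: CHK→DJN adds D, J, N → {C, D, H, J, K, N}. Minimal: {H, K}⁺ = {H, K}; {C, K}⁺ = {C, K}; {C, H}⁺ = {C, H} — none reach the full schema.
{H, J, K}⁺: J→CN adds C, N; CHK→DJN adds D → {C, D, H, J, K, N}. Minimal: {J, K}⁺ = {C, J, K, N}; {H, K}⁺ = {H, K}; {H, J}⁺ = {C, H, J, N} — none reach the full schema.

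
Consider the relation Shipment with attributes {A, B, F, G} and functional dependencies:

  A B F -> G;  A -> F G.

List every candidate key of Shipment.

Attributes A, B never appear on any right-hand side, so every candidate key must contain {A, B}.
{A, B}⁺ = {A, B, F, G}, which is all of the schema, so {A, B} is the only candidate key.

{A, B}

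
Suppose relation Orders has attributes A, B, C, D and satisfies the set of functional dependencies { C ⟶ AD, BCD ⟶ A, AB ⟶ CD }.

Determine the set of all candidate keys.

{A, B}⁺: AB→CD adds C, D → {A, B, C, D}. Minimal: {B}⁺ = {B}; {A}⁺ = {A} — none reach the full schema.
{B, C}⁺: C→AD adds A, D → {A, B, C, D}. Minimal: {C}⁺ = {A, C, D}; {B}⁺ = {B} — none reach the full schema.

{A, B}; {B, C}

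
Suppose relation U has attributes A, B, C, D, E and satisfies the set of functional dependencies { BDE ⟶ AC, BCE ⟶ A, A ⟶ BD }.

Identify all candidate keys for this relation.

{A, E}, {B, C, E}, {B, D, E}

Attribute E never appears on the right-hand side of any dependency, so E must belong to every candidate key.
{E}⁺ = {E}, which is not all of the schema, so we must add further attributes.
{A, E}⁺: A→BD adds B, D; BDE→AC adds C → {A, B, C, D, E}. Minimal: {E}⁺ = {E}; {A}⁺ = {A, B, D} — none reach the full schema.
{B, C, E}⁺: BCE→A adds A; A→BD adds D → {A, B, C, D, E}. Minimal: {C, E}⁺ = {C, E}; {B, E}⁺ = {B, E}; {B, C}⁺ = {B, C} — none reach the full schema.
{B, D, E}⁺: BDE→AC adds A, C → {A, B, C, D, E}. Minimal: {D, E}⁺ = {D, E}; {B, E}⁺ = {B, E}; {B, D}⁺ = {B, D} — none reach the full schema.
Any other superkey contains one of these as a subset, so there are no further candidate keys.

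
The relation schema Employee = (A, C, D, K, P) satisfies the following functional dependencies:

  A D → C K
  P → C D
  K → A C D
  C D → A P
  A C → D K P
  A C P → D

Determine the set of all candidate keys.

{K}, {P}, {A, C}, {A, D}, {C, D}

{K}⁺: K→ACD adds A, C, D; CD→AP adds P → {A, C, D, K, P}.
{P}⁺: P→CD adds C, D; CD→AP adds A; AC→DKP adds K → {A, C, D, K, P}.
{A, C}⁺: AC→DKP adds D, K, P → {A, C, D, K, P}.
{A, D}⁺: AD→CK adds C, K; CD→AP adds P → {A, C, D, K, P}.
{C, D}⁺: CD→AP adds A, P; AC→DKP adds K → {A, C, D, K, P}.
Any other superkey contains one of these as a subset, so there are no further candidate keys.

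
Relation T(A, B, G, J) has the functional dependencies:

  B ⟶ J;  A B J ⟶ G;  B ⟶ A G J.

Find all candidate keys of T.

(B)

Attribute B never appears on the right-hand side of any dependency, so B must belong to every candidate key.
{B}⁺ = {A, B, G, J}, which is all of the schema, so {B} is the only candidate key.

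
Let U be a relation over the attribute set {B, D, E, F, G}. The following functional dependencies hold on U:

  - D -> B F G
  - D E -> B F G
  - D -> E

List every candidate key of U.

(D)

Attribute D never appears on the right-hand side of any dependency, so D must belong to every candidate key.
{D}⁺ = {B, D, E, F, G}, which is all of the schema, so {D} is the only candidate key.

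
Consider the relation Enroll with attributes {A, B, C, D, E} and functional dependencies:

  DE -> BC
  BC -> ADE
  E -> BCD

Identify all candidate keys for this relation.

{E}, {B, C}

{E}⁺: E→BCD adds B, C, D; BC→ADE adds A → {A, B, C, D, E}.
{B, C}⁺: BC→ADE adds A, D, E → {A, B, C, D, E}.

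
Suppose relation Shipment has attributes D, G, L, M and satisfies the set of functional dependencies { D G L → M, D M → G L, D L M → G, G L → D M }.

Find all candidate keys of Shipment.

DM, GL

{D, M}⁺: DM→GL adds G, L → {D, G, L, M}. Minimal: {M}⁺ = {M}; {D}⁺ = {D} — none reach the full schema.
{G, L}⁺: GL→DM adds D, M → {D, G, L, M}. Minimal: {L}⁺ = {L}; {G}⁺ = {G} — none reach the full schema.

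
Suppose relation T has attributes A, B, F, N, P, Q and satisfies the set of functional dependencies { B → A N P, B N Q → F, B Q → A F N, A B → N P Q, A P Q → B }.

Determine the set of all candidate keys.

B; APQ

{B}⁺: B→ANP adds A, N, P; AB→NPQ adds Q; BNQ→F adds F → {A, B, F, N, P, Q}.
{A, P, Q}⁺: APQ→B adds B; B→ANP adds N; BNQ→F adds F → {A, B, F, N, P, Q}. Minimal: {P, Q}⁺ = {P, Q}; {A, Q}⁺ = {A, Q}; {A, P}⁺ = {A, P} — none reach the full schema.
Any other superkey contains one of these as a subset, so there are no further candidate keys.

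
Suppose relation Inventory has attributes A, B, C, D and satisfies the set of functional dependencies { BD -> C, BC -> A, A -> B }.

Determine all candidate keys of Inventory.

{A, D}, {B, D}

Attribute D never appears on the right-hand side of any dependency, so D must belong to every candidate key.
{D}⁺ = {D}, which is not all of the schema, so we must add further attributes.
{A, D}⁺: A→B adds B; BD→C adds C → {A, B, C, D}. Minimal: {D}⁺ = {D}; {A}⁺ = {A, B} — none reach the full schema.
{B, D}⁺: BD→C adds C; BC→A adds A → {A, B, C, D}. Minimal: {D}⁺ = {D}; {B}⁺ = {B} — none reach the full schema.
Any other superkey contains one of these as a subset, so there are no further candidate keys.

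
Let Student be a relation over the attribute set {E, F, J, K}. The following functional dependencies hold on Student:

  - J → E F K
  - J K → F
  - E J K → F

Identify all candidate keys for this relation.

{J}⁺: J→EFK adds E, F, K → {E, F, J, K}.

{J}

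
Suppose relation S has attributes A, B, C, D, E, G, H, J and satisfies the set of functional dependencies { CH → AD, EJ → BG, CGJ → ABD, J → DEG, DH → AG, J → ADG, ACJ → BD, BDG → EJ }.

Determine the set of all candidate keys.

{B, C, H}; {C, H, J}

Attributes C, H never appear on any right-hand side, so every candidate key must contain {C, H}.
{C, H}⁺ = {A, C, D, G, H}, which is not all of the schema, so we must add further attributes.
{B, C, H}⁺: CH→AD adds A, D; DH→AG adds G; BDG→EJ adds E, J → {A, B, C, D, E, G, H, J}. Minimal: {C, H}⁺ = {A, C, D, G, H}; {B, H}⁺ = {B, H}; {B, C}⁺ = {B, C} — none reach the full schema.
{C, H, J}⁺: CH→AD adds A, D; J→DEG adds E, G; ACJ→BD adds B → {A, B, C, D, E, G, H, J}. Minimal: {H, J}⁺ = {A, B, D, E, G, H, J}; {C, J}⁺ = {A, B, C, D, E, G, J}; {C, H}⁺ = {A, C, D, G, H} — none reach the full schema.
Any other superkey contains one of these as a subset, so there are no further candidate keys.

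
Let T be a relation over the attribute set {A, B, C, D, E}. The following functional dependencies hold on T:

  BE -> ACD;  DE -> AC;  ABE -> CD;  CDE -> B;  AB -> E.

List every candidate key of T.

{A, B}; {B, E}; {D, E}

{A, B}⁺: AB→E adds E; BE→ACD adds C, D → {A, B, C, D, E}.
{B, E}⁺: BE→ACD adds A, C, D → {A, B, C, D, E}.
{D, E}⁺: DE→AC adds A, C; CDE→B adds B → {A, B, C, D, E}.
Any other superkey contains one of these as a subset, so there are no further candidate keys.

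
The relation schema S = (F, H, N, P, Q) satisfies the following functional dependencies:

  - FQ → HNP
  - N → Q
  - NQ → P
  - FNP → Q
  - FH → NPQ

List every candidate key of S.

Attribute F never appears on the right-hand side of any dependency, so F must belong to every candidate key.
{F}⁺ = {F}, which is not all of the schema, so we must add further attributes.
{F, H}⁺: FH→NPQ adds N, P, Q → {F, H, N, P, Q}. Minimal: {H}⁺ = {H}; {F}⁺ = {F} — none reach the full schema.
{F, N}⁺: N→Q adds Q; NQ→P adds P; FQ→HNP adds H → {F, H, N, P, Q}. Minimal: {N}⁺ = {N, P, Q}; {F}⁺ = {F} — none reach the full schema.
{F, Q}⁺: FQ→HNP adds H, N, P → {F, H, N, P, Q}. Minimal: {Q}⁺ = {Q}; {F}⁺ = {F} — none reach the full schema.
Any other superkey contains one of these as a subset, so there are no further candidate keys.

FH, FN, FQ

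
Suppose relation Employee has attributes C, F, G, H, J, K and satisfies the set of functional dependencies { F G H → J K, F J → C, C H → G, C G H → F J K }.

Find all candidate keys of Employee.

Attribute H never appears on the right-hand side of any dependency, so H must belong to every candidate key.
{H}⁺ = {H}, which is not all of the schema, so we must add further attributes.
{C, H}⁺: CH→G adds G; CGH→FJK adds F, J, K → {C, F, G, H, J, K}.
{F, G, H}⁺: FGH→JK adds J, K; FJ→C adds C → {C, F, G, H, J, K}.
{F, H, J}⁺: FJ→C adds C; CH→G adds G; CGH→FJK adds K → {C, F, G, H, J, K}.

CH; FGH; FHJ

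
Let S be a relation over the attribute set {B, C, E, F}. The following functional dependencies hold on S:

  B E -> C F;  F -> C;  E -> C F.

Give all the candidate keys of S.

BE

Attributes B, E never appear on any right-hand side, so every candidate key must contain {B, E}.
{B, E}⁺ = {B, C, E, F}, which is all of the schema, so {B, E} is the only candidate key.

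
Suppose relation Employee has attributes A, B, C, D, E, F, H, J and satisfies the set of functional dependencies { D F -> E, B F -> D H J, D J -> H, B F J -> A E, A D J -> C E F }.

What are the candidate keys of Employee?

BF, ABDJ

Attribute B never appears on the right-hand side of any dependency, so B must belong to every candidate key.
{B}⁺ = {B}, which is not all of the schema, so we must add further attributes.
{B, F}⁺: BF→DHJ adds D, H, J; BFJ→AE adds A, E; ADJ→CEF adds C → {A, B, C, D, E, F, H, J}. Minimal: {F}⁺ = {F}; {B}⁺ = {B} — none reach the full schema.
{A, B, D, J}⁺: DJ→H adds H; ADJ→CEF adds C, E, F → {A, B, C, D, E, F, H, J}. Minimal: {B, D, J}⁺ = {B, D, H, J}; {A, D, J}⁺ = {A, C, D, E, F, H, J}; {A, B, J}⁺ = {A, B, J}; … — none reach the full schema.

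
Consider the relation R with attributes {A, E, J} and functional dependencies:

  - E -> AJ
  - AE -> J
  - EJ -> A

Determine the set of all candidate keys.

(E)

Attribute E never appears on the right-hand side of any dependency, so E must belong to every candidate key.
{E}⁺ = {A, E, J}, which is all of the schema, so {E} is the only candidate key.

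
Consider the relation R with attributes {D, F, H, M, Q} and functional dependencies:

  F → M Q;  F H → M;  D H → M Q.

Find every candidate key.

Attributes D, F, H never appear on any right-hand side, so every candidate key must contain {D, F, H}.
{D, F, H}⁺ = {D, F, H, M, Q}, which is all of the schema, so {D, F, H} is the only candidate key.

{D, F, H}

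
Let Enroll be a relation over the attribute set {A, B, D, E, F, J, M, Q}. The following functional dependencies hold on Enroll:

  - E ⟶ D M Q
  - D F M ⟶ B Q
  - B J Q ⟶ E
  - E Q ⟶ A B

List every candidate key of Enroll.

{E, F, J}⁺: E→DMQ adds D, M, Q; DFM→BQ adds B; EQ→AB adds A → {A, B, D, E, F, J, M, Q}. Minimal: {F, J}⁺ = {F, J}; {E, J}⁺ = {A, B, D, E, J, M, Q}; {E, F}⁺ = {A, B, D, E, F, M, Q} — none reach the full schema.
{B, F, J, Q}⁺: BJQ→E adds E; EQ→AB adds A; E→DMQ adds D, M → {A, B, D, E, F, J, M, Q}. Minimal: {F, J, Q}⁺ = {F, J, Q}; {B, J, Q}⁺ = {A, B, D, E, J, M, Q}; {B, F, Q}⁺ = {B, F, Q}; … — none reach the full schema.
{D, F, J, M}⁺: DFM→BQ adds B, Q; BJQ→E adds E; EQ→AB adds A → {A, B, D, E, F, J, M, Q}. Minimal: {F, J, M}⁺ = {F, J, M}; {D, J, M}⁺ = {D, J, M}; {D, F, M}⁺ = {B, D, F, M, Q}; … — none reach the full schema.
Any other superkey contains one of these as a subset, so there are no further candidate keys.

{E, F, J}, {B, F, J, Q}, {D, F, J, M}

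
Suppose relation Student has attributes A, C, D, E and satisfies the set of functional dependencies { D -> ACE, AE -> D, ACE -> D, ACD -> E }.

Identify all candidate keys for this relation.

(D); (A, E)

{D}⁺: D→ACE adds A, C, E → {A, C, D, E}.
{A, E}⁺: AE→D adds D; D→ACE adds C → {A, C, D, E}. Minimal: {E}⁺ = {E}; {A}⁺ = {A} — none reach the full schema.
Any other superkey contains one of these as a subset, so there are no further candidate keys.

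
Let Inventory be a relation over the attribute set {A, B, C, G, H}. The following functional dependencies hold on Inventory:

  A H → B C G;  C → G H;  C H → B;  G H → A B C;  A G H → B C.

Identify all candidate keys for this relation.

{C}⁺: C→GH adds G, H; CH→B adds B; GH→ABC adds A → {A, B, C, G, H}.
{A, H}⁺: AH→BCG adds B, C, G → {A, B, C, G, H}. Minimal: {H}⁺ = {H}; {A}⁺ = {A} — none reach the full schema.
{G, H}⁺: GH→ABC adds A, B, C → {A, B, C, G, H}. Minimal: {H}⁺ = {H}; {G}⁺ = {G} — none reach the full schema.

{C}, {A, H}, {G, H}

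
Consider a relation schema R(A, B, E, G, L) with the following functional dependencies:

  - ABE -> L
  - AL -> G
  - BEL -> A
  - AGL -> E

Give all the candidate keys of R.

Attribute B never appears on the right-hand side of any dependency, so B must belong to every candidate key.
{B}⁺ = {B}, which is not all of the schema, so we must add further attributes.
{A, B, E}⁺: ABE→L adds L; AL→G adds G → {A, B, E, G, L}.
{A, B, L}⁺: AL→G adds G; AGL→E adds E → {A, B, E, G, L}.
{B, E, L}⁺: BEL→A adds A; AL→G adds G → {A, B, E, G, L}.
Any other superkey contains one of these as a subset, so there are no further candidate keys.

{A, B, E}; {A, B, L}; {B, E, L}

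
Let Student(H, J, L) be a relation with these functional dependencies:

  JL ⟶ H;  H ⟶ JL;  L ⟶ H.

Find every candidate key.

H, L

{H}⁺: H→JL adds J, L → {H, J, L}.
{L}⁺: L→H adds H; H→JL adds J → {H, J, L}.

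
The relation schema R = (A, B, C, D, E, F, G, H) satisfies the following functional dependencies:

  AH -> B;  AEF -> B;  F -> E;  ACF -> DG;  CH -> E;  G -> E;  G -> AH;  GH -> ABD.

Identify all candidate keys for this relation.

Attributes C, F never appear on any right-hand side, so every candidate key must contain {C, F}.
{C, F}⁺ = {C, E, F}, which is not all of the schema, so we must add further attributes.
{A, C, F}⁺: F→E adds E; ACF→DG adds D, G; G→AH adds H; GH→ABD adds B → {A, B, C, D, E, F, G, H}. Minimal: {C, F}⁺ = {C, E, F}; {A, F}⁺ = {A, B, E, F}; {A, C}⁺ = {A, C} — none reach the full schema.
{C, F, G}⁺: F→E adds E; G→AH adds A, H; GH→ABD adds B, D → {A, B, C, D, E, F, G, H}. Minimal: {F, G}⁺ = {A, B, D, E, F, G, H}; {C, G}⁺ = {A, B, C, D, E, G, H}; {C, F}⁺ = {C, E, F} — none reach the full schema.

ACF, CFG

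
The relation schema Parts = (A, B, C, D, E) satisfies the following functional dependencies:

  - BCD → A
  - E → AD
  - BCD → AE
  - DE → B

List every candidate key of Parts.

{C, E}⁺: E→AD adds A, D; DE→B adds B → {A, B, C, D, E}. Minimal: {E}⁺ = {A, B, D, E}; {C}⁺ = {C} — none reach the full schema.
{B, C, D}⁺: BCD→A adds A; BCD→AE adds E → {A, B, C, D, E}. Minimal: {C, D}⁺ = {C, D}; {B, D}⁺ = {B, D}; {B, C}⁺ = {B, C} — none reach the full schema.

{C, E}; {B, C, D}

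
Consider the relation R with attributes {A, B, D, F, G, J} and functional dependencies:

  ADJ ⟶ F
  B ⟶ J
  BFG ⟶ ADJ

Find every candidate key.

{B, F, G}, {A, B, D, G}

Attributes B, G never appear on any right-hand side, so every candidate key must contain {B, G}.
{B, G}⁺ = {B, G, J}, which is not all of the schema, so we must add further attributes.
{B, F, G}⁺: B→J adds J; BFG→ADJ adds A, D → {A, B, D, F, G, J}. Minimal: {F, G}⁺ = {F, G}; {B, G}⁺ = {B, G, J}; {B, F}⁺ = {B, F, J} — none reach the full schema.
{A, B, D, G}⁺: B→J adds J; ADJ→F adds F → {A, B, D, F, G, J}. Minimal: {B, D, G}⁺ = {B, D, G, J}; {A, D, G}⁺ = {A, D, G}; {A, B, G}⁺ = {A, B, G, J}; … — none reach the full schema.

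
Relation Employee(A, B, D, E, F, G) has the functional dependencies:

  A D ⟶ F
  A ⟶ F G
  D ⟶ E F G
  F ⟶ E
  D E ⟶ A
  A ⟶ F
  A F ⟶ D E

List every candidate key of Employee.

(A, B), (B, D)

Attribute B never appears on the right-hand side of any dependency, so B must belong to every candidate key.
{B}⁺ = {B}, which is not all of the schema, so we must add further attributes.
{A, B}⁺: A→FG adds F, G; F→E adds E; AF→DE adds D → {A, B, D, E, F, G}.
{B, D}⁺: D→EFG adds E, F, G; DE→A adds A → {A, B, D, E, F, G}.
Any other superkey contains one of these as a subset, so there are no further candidate keys.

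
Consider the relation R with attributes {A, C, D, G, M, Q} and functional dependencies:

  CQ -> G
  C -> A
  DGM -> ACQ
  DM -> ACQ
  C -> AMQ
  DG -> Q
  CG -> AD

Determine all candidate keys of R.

C; DM

{C}⁺: C→A adds A; C→AMQ adds M, Q; CQ→G adds G; CG→AD adds D → {A, C, D, G, M, Q}.
{D, M}⁺: DM→ACQ adds A, C, Q; CQ→G adds G → {A, C, D, G, M, Q}.
Any other superkey contains one of these as a subset, so there are no further candidate keys.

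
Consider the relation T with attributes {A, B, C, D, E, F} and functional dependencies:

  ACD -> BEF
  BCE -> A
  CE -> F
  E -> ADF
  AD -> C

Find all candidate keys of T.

{E}; {A, D}

{E}⁺: E→ADF adds A, D, F; AD→C adds C; ACD→BEF adds B → {A, B, C, D, E, F}.
{A, D}⁺: AD→C adds C; ACD→BEF adds B, E, F → {A, B, C, D, E, F}. Minimal: {D}⁺ = {D}; {A}⁺ = {A} — none reach the full schema.
Any other superkey contains one of these as a subset, so there are no further candidate keys.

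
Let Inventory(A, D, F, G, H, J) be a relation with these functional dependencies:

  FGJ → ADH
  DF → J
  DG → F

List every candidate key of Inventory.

{D, G}, {F, G, J}

{D, G}⁺: DG→F adds F; DF→J adds J; FGJ→ADH adds A, H → {A, D, F, G, H, J}. Minimal: {G}⁺ = {G}; {D}⁺ = {D} — none reach the full schema.
{F, G, J}⁺: FGJ→ADH adds A, D, H → {A, D, F, G, H, J}. Minimal: {G, J}⁺ = {G, J}; {F, J}⁺ = {F, J}; {F, G}⁺ = {F, G} — none reach the full schema.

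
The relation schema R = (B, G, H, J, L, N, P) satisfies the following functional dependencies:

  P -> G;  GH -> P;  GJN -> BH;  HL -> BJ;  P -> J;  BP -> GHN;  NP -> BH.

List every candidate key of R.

Attribute L never appears on the right-hand side of any dependency, so L must belong to every candidate key.
{L}⁺ = {L}, which is not all of the schema, so we must add further attributes.
{B, L, P}⁺: P→G adds G; P→J adds J; BP→GHN adds H, N → {B, G, H, J, L, N, P}. Minimal: {L, P}⁺ = {G, J, L, P}; {B, P}⁺ = {B, G, H, J, N, P}; {B, L}⁺ = {B, L} — none reach the full schema.
{G, H, L}⁺: GH→P adds P; HL→BJ adds B, J; BP→GHN adds N → {B, G, H, J, L, N, P}. Minimal: {H, L}⁺ = {B, H, J, L}; {G, L}⁺ = {G, L}; {G, H}⁺ = {G, H, J, P} — none reach the full schema.
{H, L, P}⁺: P→G adds G; HL→BJ adds B, J; BP→GHN adds N → {B, G, H, J, L, N, P}. Minimal: {L, P}⁺ = {G, J, L, P}; {H, P}⁺ = {G, H, J, P}; {H, L}⁺ = {B, H, J, L} — none reach the full schema.
{L, N, P}⁺: P→G adds G; P→J adds J; NP→BH adds B, H → {B, G, H, J, L, N, P}. Minimal: {N, P}⁺ = {B, G, H, J, N, P}; {L, P}⁺ = {G, J, L, P}; {L, N}⁺ = {L, N} — none reach the full schema.
{G, J, L, N}⁺: GJN→BH adds B, H; GH→P adds P → {B, G, H, J, L, N, P}. Minimal: {J, L, N}⁺ = {J, L, N}; {G, L, N}⁺ = {G, L, N}; {G, J, N}⁺ = {B, G, H, J, N, P}; … — none reach the full schema.

{B, L, P}, {G, H, L}, {H, L, P}, {L, N, P}, {G, J, L, N}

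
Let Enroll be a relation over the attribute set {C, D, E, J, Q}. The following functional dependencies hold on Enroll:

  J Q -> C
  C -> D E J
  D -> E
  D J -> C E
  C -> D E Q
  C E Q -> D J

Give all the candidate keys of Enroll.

{C}⁺: C→DEJ adds D, E, J; C→DEQ adds Q → {C, D, E, J, Q}.
{D, J}⁺: D→E adds E; DJ→CE adds C; C→DEQ adds Q → {C, D, E, J, Q}. Minimal: {J}⁺ = {J}; {D}⁺ = {D, E} — none reach the full schema.
{J, Q}⁺: JQ→C adds C; C→DEJ adds D, E → {C, D, E, J, Q}. Minimal: {Q}⁺ = {Q}; {J}⁺ = {J} — none reach the full schema.
Any other superkey contains one of these as a subset, so there are no further candidate keys.

C, DJ, JQ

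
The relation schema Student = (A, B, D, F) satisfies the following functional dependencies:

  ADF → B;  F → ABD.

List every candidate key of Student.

(F)

Attribute F never appears on the right-hand side of any dependency, so F must belong to every candidate key.
{F}⁺ = {A, B, D, F}, which is all of the schema, so {F} is the only candidate key.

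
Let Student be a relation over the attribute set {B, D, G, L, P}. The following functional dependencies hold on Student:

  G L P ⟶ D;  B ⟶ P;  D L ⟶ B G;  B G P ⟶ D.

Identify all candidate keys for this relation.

{D, L}; {B, G, L}; {G, L, P}

Attribute L never appears on the right-hand side of any dependency, so L must belong to every candidate key.
{L}⁺ = {L}, which is not all of the schema, so we must add further attributes.
{D, L}⁺: DL→BG adds B, G; B→P adds P → {B, D, G, L, P}. Minimal: {L}⁺ = {L}; {D}⁺ = {D} — none reach the full schema.
{B, G, L}⁺: B→P adds P; BGP→D adds D → {B, D, G, L, P}. Minimal: {G, L}⁺ = {G, L}; {B, L}⁺ = {B, L, P}; {B, G}⁺ = {B, D, G, P} — none reach the full schema.
{G, L, P}⁺: GLP→D adds D; DL→BG adds B → {B, D, G, L, P}. Minimal: {L, P}⁺ = {L, P}; {G, P}⁺ = {G, P}; {G, L}⁺ = {G, L} — none reach the full schema.
Any other superkey contains one of these as a subset, so there are no further candidate keys.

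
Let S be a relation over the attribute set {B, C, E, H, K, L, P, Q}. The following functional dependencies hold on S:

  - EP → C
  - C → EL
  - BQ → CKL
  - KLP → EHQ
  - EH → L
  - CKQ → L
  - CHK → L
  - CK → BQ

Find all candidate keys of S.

{B, P, Q}⁺: BQ→CKL adds C, K, L; KLP→EHQ adds E, H → {B, C, E, H, K, L, P, Q}. Minimal: {P, Q}⁺ = {P, Q}; {B, Q}⁺ = {B, C, E, K, L, Q}; {B, P}⁺ = {B, P} — none reach the full schema.
{C, K, P}⁺: C→EL adds E, L; KLP→EHQ adds H, Q; CK→BQ adds B → {B, C, E, H, K, L, P, Q}. Minimal: {K, P}⁺ = {K, P}; {C, P}⁺ = {C, E, L, P}; {C, K}⁺ = {B, C, E, K, L, Q} — none reach the full schema.
{E, K, P}⁺: EP→C adds C; C→EL adds L; KLP→EHQ adds H, Q; CK→BQ adds B → {B, C, E, H, K, L, P, Q}. Minimal: {K, P}⁺ = {K, P}; {E, P}⁺ = {C, E, L, P}; {E, K}⁺ = {E, K} — none reach the full schema.
{K, L, P}⁺: KLP→EHQ adds E, H, Q; EP→C adds C; CK→BQ adds B → {B, C, E, H, K, L, P, Q}. Minimal: {L, P}⁺ = {L, P}; {K, P}⁺ = {K, P}; {K, L}⁺ = {K, L} — none reach the full schema.

BPQ, CKP, EKP, KLP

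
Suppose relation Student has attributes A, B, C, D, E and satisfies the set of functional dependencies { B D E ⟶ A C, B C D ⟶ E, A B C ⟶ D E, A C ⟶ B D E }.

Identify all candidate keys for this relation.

{A, C}, {B, C, D}, {B, D, E}

{A, C}⁺: AC→BDE adds B, D, E → {A, B, C, D, E}. Minimal: {C}⁺ = {C}; {A}⁺ = {A} — none reach the full schema.
{B, C, D}⁺: BCD→E adds E; BDE→AC adds A → {A, B, C, D, E}. Minimal: {C, D}⁺ = {C, D}; {B, D}⁺ = {B, D}; {B, C}⁺ = {B, C} — none reach the full schema.
{B, D, E}⁺: BDE→AC adds A, C → {A, B, C, D, E}. Minimal: {D, E}⁺ = {D, E}; {B, E}⁺ = {B, E}; {B, D}⁺ = {B, D} — none reach the full schema.
Any other superkey contains one of these as a subset, so there are no further candidate keys.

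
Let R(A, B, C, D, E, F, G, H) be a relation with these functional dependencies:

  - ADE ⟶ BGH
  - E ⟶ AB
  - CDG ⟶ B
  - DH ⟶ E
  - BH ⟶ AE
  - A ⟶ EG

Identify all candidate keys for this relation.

(A, C, D, F), (C, D, E, F), (C, D, F, H)

Attributes C, D, F never appear on any right-hand side, so every candidate key must contain {C, D, F}.
{C, D, F}⁺ = {C, D, F}, which is not all of the schema, so we must add further attributes.
{A, C, D, F}⁺: A→EG adds E, G; ADE→BGH adds B, H → {A, B, C, D, E, F, G, H}. Minimal: {C, D, F}⁺ = {C, D, F}; {A, D, F}⁺ = {A, B, D, E, F, G, H}; {A, C, F}⁺ = {A, B, C, E, F, G}; … — none reach the full schema.
{C, D, E, F}⁺: E→AB adds A, B; A→EG adds G; ADE→BGH adds H → {A, B, C, D, E, F, G, H}. Minimal: {D, E, F}⁺ = {A, B, D, E, F, G, H}; {C, E, F}⁺ = {A, B, C, E, F, G}; {C, D, F}⁺ = {C, D, F}; … — none reach the full schema.
{C, D, F, H}⁺: DH→E adds E; E→AB adds A, B; A→EG adds G → {A, B, C, D, E, F, G, H}. Minimal: {D, F, H}⁺ = {A, B, D, E, F, G, H}; {C, F, H}⁺ = {C, F, H}; {C, D, H}⁺ = {A, B, C, D, E, G, H}; … — none reach the full schema.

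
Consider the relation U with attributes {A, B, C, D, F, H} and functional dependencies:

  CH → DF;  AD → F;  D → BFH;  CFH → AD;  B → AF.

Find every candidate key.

Attribute C never appears on the right-hand side of any dependency, so C must belong to every candidate key.
{C}⁺ = {C}, which is not all of the schema, so we must add further attributes.
{C, D}⁺: D→BFH adds B, F, H; CFH→AD adds A → {A, B, C, D, F, H}. Minimal: {D}⁺ = {A, B, D, F, H}; {C}⁺ = {C} — none reach the full schema.
{C, H}⁺: CH→DF adds D, F; D→BFH adds B; CFH→AD adds A → {A, B, C, D, F, H}. Minimal: {H}⁺ = {H}; {C}⁺ = {C} — none reach the full schema.

(C, D), (C, H)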